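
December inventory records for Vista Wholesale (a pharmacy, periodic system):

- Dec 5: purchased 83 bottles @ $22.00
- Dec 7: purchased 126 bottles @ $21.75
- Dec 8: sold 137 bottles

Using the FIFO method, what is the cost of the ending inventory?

Dec 8, 137 sold [FIFO — oldest first]: 83 @ $22.00 + 54 @ $21.75 = $3,000.50
Ending inventory: 72 @ $21.75 = $1,566.00

Ending inventory = $1,566.00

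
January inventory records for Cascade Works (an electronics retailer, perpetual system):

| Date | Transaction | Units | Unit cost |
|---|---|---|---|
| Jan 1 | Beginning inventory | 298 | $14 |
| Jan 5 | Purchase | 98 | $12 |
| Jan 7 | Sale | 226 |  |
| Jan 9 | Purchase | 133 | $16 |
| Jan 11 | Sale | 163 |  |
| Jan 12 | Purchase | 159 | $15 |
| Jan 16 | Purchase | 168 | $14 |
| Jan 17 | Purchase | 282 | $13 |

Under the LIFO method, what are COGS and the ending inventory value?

COGS = $5,516; ending inventory = $10,363

Jan 7, 226 sold [LIFO — newest first]: 98 @ $12 + 128 @ $14 = $2,968
Jan 11, 163 sold [LIFO — newest first]: 133 @ $16 + 30 @ $14 = $2,548
Total COGS = $2,968 + $2,548 = $5,516
Ending inventory: 140 @ $14 + 159 @ $15 + 168 @ $14 + 282 @ $13 = $10,363
Check: goods available $15,879 = COGS $5,516 + ending $10,363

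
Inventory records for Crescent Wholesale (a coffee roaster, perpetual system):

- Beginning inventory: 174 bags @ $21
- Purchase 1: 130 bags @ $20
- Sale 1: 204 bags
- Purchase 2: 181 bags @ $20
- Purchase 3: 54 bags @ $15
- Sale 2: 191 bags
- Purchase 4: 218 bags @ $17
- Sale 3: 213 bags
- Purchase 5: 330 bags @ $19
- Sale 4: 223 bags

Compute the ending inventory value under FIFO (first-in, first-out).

Ending inventory = $4,864

Sale 1 (204) [FIFO — oldest first]: 174 @ $21 + 30 @ $20 = $4,254
Sale 2 (191) [FIFO — oldest first]: 100 @ $20 + 91 @ $20 = $3,820
Sale 3 (213) [FIFO — oldest first]: 90 @ $20 + 54 @ $15 + 69 @ $17 = $3,783
Sale 4 (223) [FIFO — oldest first]: 149 @ $17 + 74 @ $19 = $3,939
Total COGS = $4,254 + $3,820 + $3,783 + $3,939 = $15,796
Ending inventory: 256 @ $19 = $4,864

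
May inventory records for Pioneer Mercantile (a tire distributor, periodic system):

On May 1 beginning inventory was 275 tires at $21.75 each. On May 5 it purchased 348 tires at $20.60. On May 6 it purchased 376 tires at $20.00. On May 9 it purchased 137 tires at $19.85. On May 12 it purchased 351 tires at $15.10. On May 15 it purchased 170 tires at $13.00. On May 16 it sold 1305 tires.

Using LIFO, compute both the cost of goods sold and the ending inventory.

May 16, 1305 sold [LIFO — newest first]: 170 @ $13.00 + 351 @ $15.10 + 137 @ $19.85 + 376 @ $20.00 + 271 @ $20.60 = $23,332.15
Ending inventory: 275 @ $21.75 + 77 @ $20.60 = $7,567.45
Check: goods available $30,899.60 = COGS $23,332.15 + ending $7,567.45

COGS = $23,332.15; ending inventory = $7,567.45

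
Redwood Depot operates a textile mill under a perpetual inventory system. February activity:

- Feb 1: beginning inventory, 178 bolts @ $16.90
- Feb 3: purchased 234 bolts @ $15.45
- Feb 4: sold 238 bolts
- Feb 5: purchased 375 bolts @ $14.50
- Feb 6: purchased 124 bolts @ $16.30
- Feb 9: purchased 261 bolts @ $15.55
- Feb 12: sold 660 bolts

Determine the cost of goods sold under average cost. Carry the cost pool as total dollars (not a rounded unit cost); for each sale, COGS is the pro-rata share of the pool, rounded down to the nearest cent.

COGS = $13,941.40

After Feb 1: 178 on hand, pool $3,008.20 (≈ $16.9000 each)
After Feb 3: 412 on hand, pool $6,623.50 (≈ $16.0765 each)
Feb 4, sell 238: 238/412 × $6,623.50 → $3,826.19
After Feb 5: 549 on hand, pool $8,234.81 (≈ $14.9997 each)
After Feb 6: 673 on hand, pool $10,256.01 (≈ $15.2392 each)
After Feb 9: 934 on hand, pool $14,314.56 (≈ $15.3261 each)
Feb 12, sell 660: 660/934 × $14,314.56 → $10,115.21
Total COGS = $3,826.19 + $10,115.21 = $13,941.40
Ending inventory (cost pool remaining) = $4,199.35
Check: goods available $18,140.75 = COGS $13,941.40 + ending $4,199.35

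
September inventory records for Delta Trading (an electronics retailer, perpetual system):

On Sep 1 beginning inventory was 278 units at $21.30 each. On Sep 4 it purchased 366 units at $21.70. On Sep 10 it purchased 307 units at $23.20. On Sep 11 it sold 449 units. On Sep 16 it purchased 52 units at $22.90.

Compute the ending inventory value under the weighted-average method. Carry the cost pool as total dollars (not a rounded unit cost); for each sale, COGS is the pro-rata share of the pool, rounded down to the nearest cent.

Ending inventory = $12,268.59

After Sep 1: 278 on hand, pool $5,921.40 (≈ $21.3000 each)
After Sep 4: 644 on hand, pool $13,863.60 (≈ $21.5273 each)
After Sep 10: 951 on hand, pool $20,986.00 (≈ $22.0673 each)
Sep 11, sell 449: 449/951 × $20,986.00 → $9,908.21
After Sep 16: 554 on hand, pool $12,268.59 (≈ $22.1455 each)
Ending inventory (cost pool remaining) = $12,268.59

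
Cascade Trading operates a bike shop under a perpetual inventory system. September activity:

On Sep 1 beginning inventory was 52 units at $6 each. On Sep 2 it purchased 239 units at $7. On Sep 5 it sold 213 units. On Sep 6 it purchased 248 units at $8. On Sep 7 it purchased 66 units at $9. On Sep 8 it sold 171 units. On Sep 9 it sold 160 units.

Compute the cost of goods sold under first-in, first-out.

Sep 5, 213 sold [FIFO — oldest first]: 52 @ $6 + 161 @ $7 = $1,439
Sep 8, 171 sold [FIFO — oldest first]: 78 @ $7 + 93 @ $8 = $1,290
Sep 9, 160 sold [FIFO — oldest first]: 155 @ $8 + 5 @ $9 = $1,285
Total COGS = $1,439 + $1,290 + $1,285 = $4,014
Ending inventory: 61 @ $9 = $549

COGS = $4,014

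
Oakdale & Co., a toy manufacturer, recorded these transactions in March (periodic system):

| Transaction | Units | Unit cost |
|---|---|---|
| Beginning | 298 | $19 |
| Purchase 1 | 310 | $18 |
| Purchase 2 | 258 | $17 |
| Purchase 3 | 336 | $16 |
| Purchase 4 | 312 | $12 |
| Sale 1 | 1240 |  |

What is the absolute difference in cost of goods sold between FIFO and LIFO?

FIFO COGS: 298 @ $19 + 310 @ $18 + 258 @ $17 + 336 @ $16 + 38 @ $12 = $21,460
LIFO COGS: 312 @ $12 + 336 @ $16 + 258 @ $17 + 310 @ $18 + 24 @ $19 = $19,542
Difference = |$21,460 − $19,542| = $1,918

$1,918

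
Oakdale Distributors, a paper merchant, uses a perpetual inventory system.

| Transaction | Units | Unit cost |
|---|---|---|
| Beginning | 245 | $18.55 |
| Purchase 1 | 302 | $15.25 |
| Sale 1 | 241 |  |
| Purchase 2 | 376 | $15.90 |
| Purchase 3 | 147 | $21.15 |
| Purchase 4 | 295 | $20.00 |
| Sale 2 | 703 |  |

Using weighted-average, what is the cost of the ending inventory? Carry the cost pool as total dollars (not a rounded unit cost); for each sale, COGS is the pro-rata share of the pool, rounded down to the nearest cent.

After Beginning: 245 on hand, pool $4,544.75 (≈ $18.5500 each)
After Purchase 1: 547 on hand, pool $9,150.25 (≈ $16.7281 each)
Sale 1, sell 241: 241/547 × $9,150.25 → $4,031.46
After Purchase 2: 682 on hand, pool $11,097.19 (≈ $16.2715 each)
After Purchase 3: 829 on hand, pool $14,206.24 (≈ $17.1366 each)
After Purchase 4: 1124 on hand, pool $20,106.24 (≈ $17.8881 each)
Sale 2, sell 703: 703/1124 × $20,106.24 → $12,575.34
Total COGS = $4,031.46 + $12,575.34 = $16,606.80
Ending inventory (cost pool remaining) = $7,530.90

Ending inventory = $7,530.90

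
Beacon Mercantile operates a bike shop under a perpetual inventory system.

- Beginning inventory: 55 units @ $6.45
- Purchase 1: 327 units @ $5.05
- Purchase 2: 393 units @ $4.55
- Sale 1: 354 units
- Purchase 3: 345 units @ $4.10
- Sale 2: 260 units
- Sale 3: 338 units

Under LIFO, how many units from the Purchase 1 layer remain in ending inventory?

113

Sale 1 (354) [LIFO — newest first]: 354 @ $4.55 = $1,610.70
Sale 2 (260) [LIFO — newest first]: 260 @ $4.10 = $1,066.00
Sale 3 (338) [LIFO — newest first]: 85 @ $4.10 + 39 @ $4.55 + 214 @ $5.05 = $1,606.65
Total COGS = $1,610.70 + $1,066.00 + $1,606.65 = $4,283.35
Ending inventory: 55 @ $6.45 + 113 @ $5.05 = $925.40
Check: goods available $5,208.75 = COGS $4,283.35 + ending $925.40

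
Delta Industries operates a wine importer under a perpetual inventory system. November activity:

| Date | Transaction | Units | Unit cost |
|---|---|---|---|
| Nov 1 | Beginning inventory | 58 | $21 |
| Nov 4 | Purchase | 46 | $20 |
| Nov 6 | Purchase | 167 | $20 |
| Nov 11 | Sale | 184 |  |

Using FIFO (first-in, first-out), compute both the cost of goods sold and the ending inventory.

COGS = $3,738; ending inventory = $1,740

Nov 11, 184 sold [FIFO — oldest first]: 58 @ $21 + 46 @ $20 + 80 @ $20 = $3,738
Ending inventory: 87 @ $20 = $1,740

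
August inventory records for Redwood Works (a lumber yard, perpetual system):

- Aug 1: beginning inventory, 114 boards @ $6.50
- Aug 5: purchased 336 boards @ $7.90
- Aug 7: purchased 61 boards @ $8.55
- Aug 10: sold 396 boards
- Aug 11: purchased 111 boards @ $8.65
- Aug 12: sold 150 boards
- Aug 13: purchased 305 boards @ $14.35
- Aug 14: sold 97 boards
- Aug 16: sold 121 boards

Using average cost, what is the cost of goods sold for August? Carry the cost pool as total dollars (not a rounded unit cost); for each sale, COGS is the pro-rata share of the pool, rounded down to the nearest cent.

After Aug 1: 114 on hand, pool $741.00 (≈ $6.5000 each)
After Aug 5: 450 on hand, pool $3,395.40 (≈ $7.5453 each)
After Aug 7: 511 on hand, pool $3,916.95 (≈ $7.6653 each)
Aug 10, sell 396: 396/511 × $3,916.95 → $3,035.44
After Aug 11: 226 on hand, pool $1,841.66 (≈ $8.1489 each)
Aug 12, sell 150: 150/226 × $1,841.66 → $1,222.34
After Aug 13: 381 on hand, pool $4,996.07 (≈ $13.1130 each)
Aug 14, sell 97: 97/381 × $4,996.07 → $1,271.96
Aug 16, sell 121: 121/284 × $3,724.11 → $1,586.68
Total COGS = $3,035.44 + $1,222.34 + $1,271.96 + $1,586.68 = $7,116.42
Ending inventory (cost pool remaining) = $2,137.43

COGS = $7,116.42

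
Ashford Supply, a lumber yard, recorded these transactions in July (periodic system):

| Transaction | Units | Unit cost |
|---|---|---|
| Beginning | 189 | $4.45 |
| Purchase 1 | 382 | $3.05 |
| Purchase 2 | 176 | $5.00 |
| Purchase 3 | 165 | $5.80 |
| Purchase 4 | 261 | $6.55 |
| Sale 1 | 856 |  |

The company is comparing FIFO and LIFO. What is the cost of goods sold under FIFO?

COGS = $3,518.35

FIFO COGS: 189 @ $4.45 + 382 @ $3.05 + 176 @ $5.00 + 109 @ $5.80 = $3,518.35
LIFO COGS: 261 @ $6.55 + 165 @ $5.80 + 176 @ $5.00 + 254 @ $3.05 = $4,321.25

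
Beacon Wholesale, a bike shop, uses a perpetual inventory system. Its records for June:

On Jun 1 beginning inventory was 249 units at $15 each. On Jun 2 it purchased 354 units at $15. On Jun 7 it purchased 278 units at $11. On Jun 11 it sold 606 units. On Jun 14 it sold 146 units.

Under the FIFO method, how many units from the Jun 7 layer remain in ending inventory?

129

Jun 11, 606 sold [FIFO — oldest first]: 249 @ $15 + 354 @ $15 + 3 @ $11 = $9,078
Jun 14, 146 sold [FIFO — oldest first]: 146 @ $11 = $1,606
Total COGS = $9,078 + $1,606 = $10,684
Ending inventory: 129 @ $11 = $1,419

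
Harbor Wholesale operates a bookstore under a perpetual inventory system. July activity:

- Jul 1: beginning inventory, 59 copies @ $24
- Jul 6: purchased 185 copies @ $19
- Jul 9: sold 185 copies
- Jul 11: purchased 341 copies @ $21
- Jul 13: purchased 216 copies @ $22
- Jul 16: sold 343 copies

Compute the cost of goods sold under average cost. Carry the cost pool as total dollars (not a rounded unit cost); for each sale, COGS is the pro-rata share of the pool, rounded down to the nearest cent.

COGS = $11,035.95

After Jul 1: 59 on hand, pool $1,416.00 (≈ $24.0000 each)
After Jul 6: 244 on hand, pool $4,931.00 (≈ $20.2090 each)
Jul 9, sell 185: 185/244 × $4,931.00 → $3,738.66
After Jul 11: 400 on hand, pool $8,353.34 (≈ $20.8834 each)
After Jul 13: 616 on hand, pool $13,105.34 (≈ $21.2749 each)
Jul 16, sell 343: 343/616 × $13,105.34 → $7,297.29
Total COGS = $3,738.66 + $7,297.29 = $11,035.95
Ending inventory (cost pool remaining) = $5,808.05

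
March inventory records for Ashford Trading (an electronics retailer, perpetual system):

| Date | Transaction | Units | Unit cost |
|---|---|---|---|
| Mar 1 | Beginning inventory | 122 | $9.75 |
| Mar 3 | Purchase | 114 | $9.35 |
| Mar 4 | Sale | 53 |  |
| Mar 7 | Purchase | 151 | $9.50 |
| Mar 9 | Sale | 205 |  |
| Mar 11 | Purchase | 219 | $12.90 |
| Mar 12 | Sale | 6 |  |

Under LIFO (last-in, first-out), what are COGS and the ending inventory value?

COGS = $2,512.35; ending inventory = $4,002.65

Mar 4, 53 sold [LIFO — newest first]: 53 @ $9.35 = $495.55
Mar 9, 205 sold [LIFO — newest first]: 151 @ $9.50 + 54 @ $9.35 = $1,939.40
Mar 12, 6 sold [LIFO — newest first]: 6 @ $12.90 = $77.40
Total COGS = $495.55 + $1,939.40 + $77.40 = $2,512.35
Ending inventory: 122 @ $9.75 + 7 @ $9.35 + 213 @ $12.90 = $4,002.65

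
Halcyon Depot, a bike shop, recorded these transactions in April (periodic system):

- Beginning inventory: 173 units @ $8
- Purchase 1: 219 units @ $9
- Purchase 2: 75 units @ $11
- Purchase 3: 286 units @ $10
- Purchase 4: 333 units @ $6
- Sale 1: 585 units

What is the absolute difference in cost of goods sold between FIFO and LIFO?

$842

FIFO COGS: 173 @ $8 + 219 @ $9 + 75 @ $11 + 118 @ $10 = $5,360
LIFO COGS: 333 @ $6 + 252 @ $10 = $4,518
Difference = |$5,360 − $4,518| = $842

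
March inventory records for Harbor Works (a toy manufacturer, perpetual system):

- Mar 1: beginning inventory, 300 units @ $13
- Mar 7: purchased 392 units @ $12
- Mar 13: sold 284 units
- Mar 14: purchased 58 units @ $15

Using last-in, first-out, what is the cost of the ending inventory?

Ending inventory = $6,066

Mar 13, 284 sold [LIFO — newest first]: 284 @ $12 = $3,408
Ending inventory: 300 @ $13 + 108 @ $12 + 58 @ $15 = $6,066
Check: goods available $9,474 = COGS $3,408 + ending $6,066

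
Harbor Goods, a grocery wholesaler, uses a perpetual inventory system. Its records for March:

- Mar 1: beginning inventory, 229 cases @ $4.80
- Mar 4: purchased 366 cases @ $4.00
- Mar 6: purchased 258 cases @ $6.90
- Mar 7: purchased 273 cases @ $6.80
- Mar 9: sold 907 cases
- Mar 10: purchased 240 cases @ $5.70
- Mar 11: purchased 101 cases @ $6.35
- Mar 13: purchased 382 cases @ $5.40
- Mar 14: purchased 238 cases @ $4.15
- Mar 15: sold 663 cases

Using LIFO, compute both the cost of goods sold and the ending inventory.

Mar 9, 907 sold [LIFO — newest first]: 273 @ $6.80 + 258 @ $6.90 + 366 @ $4.00 + 10 @ $4.80 = $5,148.60
Mar 15, 663 sold [LIFO — newest first]: 238 @ $4.15 + 382 @ $5.40 + 43 @ $6.35 = $3,323.55
Total COGS = $5,148.60 + $3,323.55 = $8,472.15
Ending inventory: 219 @ $4.80 + 240 @ $5.70 + 58 @ $6.35 = $2,787.50
Check: goods available $11,259.65 = COGS $8,472.15 + ending $2,787.50

COGS = $8,472.15; ending inventory = $2,787.50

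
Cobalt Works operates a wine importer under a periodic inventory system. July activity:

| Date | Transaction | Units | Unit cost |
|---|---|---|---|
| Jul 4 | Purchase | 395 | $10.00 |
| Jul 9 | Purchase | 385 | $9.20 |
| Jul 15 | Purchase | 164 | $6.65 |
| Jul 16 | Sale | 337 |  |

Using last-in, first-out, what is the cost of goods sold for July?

COGS = $2,682.20

Jul 16, 337 sold [LIFO — newest first]: 164 @ $6.65 + 173 @ $9.20 = $2,682.20
Ending inventory: 395 @ $10.00 + 212 @ $9.20 = $5,900.40
Check: goods available $8,582.60 = COGS $2,682.20 + ending $5,900.40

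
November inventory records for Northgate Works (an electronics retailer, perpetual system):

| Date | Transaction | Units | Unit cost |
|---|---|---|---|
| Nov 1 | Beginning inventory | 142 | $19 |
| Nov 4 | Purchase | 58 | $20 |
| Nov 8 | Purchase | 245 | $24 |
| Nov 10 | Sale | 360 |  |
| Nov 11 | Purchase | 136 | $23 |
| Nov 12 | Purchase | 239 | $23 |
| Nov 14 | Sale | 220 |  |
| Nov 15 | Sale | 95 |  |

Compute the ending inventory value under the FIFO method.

Ending inventory = $3,335

Nov 10, 360 sold [FIFO — oldest first]: 142 @ $19 + 58 @ $20 + 160 @ $24 = $7,698
Nov 14, 220 sold [FIFO — oldest first]: 85 @ $24 + 135 @ $23 = $5,145
Nov 15, 95 sold [FIFO — oldest first]: 1 @ $23 + 94 @ $23 = $2,185
Total COGS = $7,698 + $5,145 + $2,185 = $15,028
Ending inventory: 145 @ $23 = $3,335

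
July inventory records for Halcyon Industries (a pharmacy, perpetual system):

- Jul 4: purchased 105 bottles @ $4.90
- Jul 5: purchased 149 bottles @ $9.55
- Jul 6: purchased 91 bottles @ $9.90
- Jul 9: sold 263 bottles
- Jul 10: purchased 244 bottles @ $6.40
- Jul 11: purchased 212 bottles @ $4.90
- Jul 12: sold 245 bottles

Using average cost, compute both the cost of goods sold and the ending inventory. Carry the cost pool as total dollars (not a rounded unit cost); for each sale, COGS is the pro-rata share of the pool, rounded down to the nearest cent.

COGS = $3,655.13; ending inventory = $1,783.62

After Jul 4: 105 on hand, pool $514.50 (≈ $4.9000 each)
After Jul 5: 254 on hand, pool $1,937.45 (≈ $7.6278 each)
After Jul 6: 345 on hand, pool $2,838.35 (≈ $8.2271 each)
Jul 9, sell 263: 263/345 × $2,838.35 → $2,163.72
After Jul 10: 326 on hand, pool $2,236.23 (≈ $6.8596 each)
After Jul 11: 538 on hand, pool $3,275.03 (≈ $6.0874 each)
Jul 12, sell 245: 245/538 × $3,275.03 → $1,491.41
Total COGS = $2,163.72 + $1,491.41 = $3,655.13
Ending inventory (cost pool remaining) = $1,783.62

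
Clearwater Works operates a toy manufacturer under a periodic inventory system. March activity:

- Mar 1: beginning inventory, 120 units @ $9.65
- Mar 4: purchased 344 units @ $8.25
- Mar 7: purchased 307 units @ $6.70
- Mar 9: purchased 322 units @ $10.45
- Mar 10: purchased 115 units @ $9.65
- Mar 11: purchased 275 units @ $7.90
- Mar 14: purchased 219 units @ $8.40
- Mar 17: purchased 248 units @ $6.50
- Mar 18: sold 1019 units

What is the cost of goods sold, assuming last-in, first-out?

COGS = $8,426.75

Mar 18, 1019 sold [LIFO — newest first]: 248 @ $6.50 + 219 @ $8.40 + 275 @ $7.90 + 115 @ $9.65 + 162 @ $10.45 = $8,426.75
Ending inventory: 120 @ $9.65 + 344 @ $8.25 + 307 @ $6.70 + 160 @ $10.45 = $7,724.90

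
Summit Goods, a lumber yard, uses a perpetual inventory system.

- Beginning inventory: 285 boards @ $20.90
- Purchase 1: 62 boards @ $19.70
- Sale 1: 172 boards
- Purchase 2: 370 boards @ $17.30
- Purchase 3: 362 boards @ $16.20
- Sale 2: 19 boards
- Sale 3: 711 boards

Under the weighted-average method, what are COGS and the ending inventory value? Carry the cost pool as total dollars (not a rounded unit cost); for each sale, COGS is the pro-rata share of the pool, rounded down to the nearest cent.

COGS = $16,343.28; ending inventory = $3,100.02

After Beginning: 285 on hand, pool $5,956.50 (≈ $20.9000 each)
After Purchase 1: 347 on hand, pool $7,177.90 (≈ $20.6856 each)
Sale 1, sell 172: 172/347 × $7,177.90 → $3,557.92
After Purchase 2: 545 on hand, pool $10,020.98 (≈ $18.3871 each)
After Purchase 3: 907 on hand, pool $15,885.38 (≈ $17.5142 each)
Sale 2, sell 19: 19/907 × $15,885.38 → $332.76
Sale 3, sell 711: 711/888 × $15,552.62 → $12,452.60
Total COGS = $3,557.92 + $332.76 + $12,452.60 = $16,343.28
Ending inventory (cost pool remaining) = $3,100.02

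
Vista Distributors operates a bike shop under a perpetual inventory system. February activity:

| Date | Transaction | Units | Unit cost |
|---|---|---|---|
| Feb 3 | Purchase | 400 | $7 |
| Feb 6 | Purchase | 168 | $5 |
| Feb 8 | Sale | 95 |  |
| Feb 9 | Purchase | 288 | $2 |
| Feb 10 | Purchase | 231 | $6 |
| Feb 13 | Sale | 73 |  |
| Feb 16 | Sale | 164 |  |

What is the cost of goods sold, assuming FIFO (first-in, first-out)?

Feb 8, 95 sold [FIFO — oldest first]: 95 @ $7 = $665
Feb 13, 73 sold [FIFO — oldest first]: 73 @ $7 = $511
Feb 16, 164 sold [FIFO — oldest first]: 164 @ $7 = $1,148
Total COGS = $665 + $511 + $1,148 = $2,324
Ending inventory: 68 @ $7 + 168 @ $5 + 288 @ $2 + 231 @ $6 = $3,278

COGS = $2,324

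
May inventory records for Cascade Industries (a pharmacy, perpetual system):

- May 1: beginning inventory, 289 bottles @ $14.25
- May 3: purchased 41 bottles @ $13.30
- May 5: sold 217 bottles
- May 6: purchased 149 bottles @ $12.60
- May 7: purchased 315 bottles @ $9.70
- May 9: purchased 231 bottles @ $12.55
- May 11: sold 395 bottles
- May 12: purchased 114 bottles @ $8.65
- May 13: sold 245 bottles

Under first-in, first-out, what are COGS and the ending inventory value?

May 5, 217 sold [FIFO — oldest first]: 217 @ $14.25 = $3,092.25
May 11, 395 sold [FIFO — oldest first]: 72 @ $14.25 + 41 @ $13.30 + 149 @ $12.60 + 133 @ $9.70 = $4,738.80
May 13, 245 sold [FIFO — oldest first]: 182 @ $9.70 + 63 @ $12.55 = $2,556.05
Total COGS = $3,092.25 + $4,738.80 + $2,556.05 = $10,387.10
Ending inventory: 168 @ $12.55 + 114 @ $8.65 = $3,094.50

COGS = $10,387.10; ending inventory = $3,094.50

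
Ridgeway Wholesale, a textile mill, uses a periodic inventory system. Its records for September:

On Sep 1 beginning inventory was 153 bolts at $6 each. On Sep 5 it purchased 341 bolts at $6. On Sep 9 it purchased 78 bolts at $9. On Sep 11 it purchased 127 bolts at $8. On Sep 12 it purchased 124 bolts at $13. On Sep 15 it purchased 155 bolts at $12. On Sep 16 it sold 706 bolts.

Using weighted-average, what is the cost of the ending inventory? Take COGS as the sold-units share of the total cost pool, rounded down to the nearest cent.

Sep 16, sell 706: 706/978 × $8,154.00 → $5,886.22
Ending inventory (cost pool remaining) = $2,267.78

Ending inventory = $2,267.78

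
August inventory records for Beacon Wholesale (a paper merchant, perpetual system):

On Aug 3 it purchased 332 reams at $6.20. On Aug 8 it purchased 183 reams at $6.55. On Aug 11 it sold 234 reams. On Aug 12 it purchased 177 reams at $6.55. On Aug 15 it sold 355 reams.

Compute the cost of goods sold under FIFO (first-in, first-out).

Aug 11, 234 sold [FIFO — oldest first]: 234 @ $6.20 = $1,450.80
Aug 15, 355 sold [FIFO — oldest first]: 98 @ $6.20 + 183 @ $6.55 + 74 @ $6.55 = $2,290.95
Total COGS = $1,450.80 + $2,290.95 = $3,741.75
Ending inventory: 103 @ $6.55 = $674.65

COGS = $3,741.75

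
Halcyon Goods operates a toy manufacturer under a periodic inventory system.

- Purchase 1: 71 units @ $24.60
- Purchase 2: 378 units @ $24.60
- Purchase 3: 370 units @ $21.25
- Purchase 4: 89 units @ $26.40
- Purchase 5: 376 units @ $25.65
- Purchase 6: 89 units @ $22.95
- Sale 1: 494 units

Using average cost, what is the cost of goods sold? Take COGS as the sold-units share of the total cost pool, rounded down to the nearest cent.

Sale 1, sell 494: 494/1373 × $32,944.45 → $11,853.28
Ending inventory (cost pool remaining) = $21,091.17

COGS = $11,853.28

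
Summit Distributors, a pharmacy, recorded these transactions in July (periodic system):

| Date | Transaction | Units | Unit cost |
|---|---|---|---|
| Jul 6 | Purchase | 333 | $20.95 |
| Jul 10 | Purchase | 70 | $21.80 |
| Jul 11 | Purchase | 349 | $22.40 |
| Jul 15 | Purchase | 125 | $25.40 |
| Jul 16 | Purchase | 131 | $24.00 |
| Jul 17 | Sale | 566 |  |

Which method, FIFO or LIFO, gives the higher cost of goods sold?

FIFO COGS: 333 @ $20.95 + 70 @ $21.80 + 163 @ $22.40 = $12,153.55
LIFO COGS: 131 @ $24.00 + 125 @ $25.40 + 310 @ $22.40 = $13,263.00

LIFO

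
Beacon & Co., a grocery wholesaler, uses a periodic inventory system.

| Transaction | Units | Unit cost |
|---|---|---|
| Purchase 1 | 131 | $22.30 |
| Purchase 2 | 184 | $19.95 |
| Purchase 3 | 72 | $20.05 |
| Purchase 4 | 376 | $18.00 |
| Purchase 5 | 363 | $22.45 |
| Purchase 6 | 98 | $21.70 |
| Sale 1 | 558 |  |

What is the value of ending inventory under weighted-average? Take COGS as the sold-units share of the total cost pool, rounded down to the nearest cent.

Sale 1, sell 558: 558/1224 × $25,079.65 → $11,433.36
Ending inventory (cost pool remaining) = $13,646.29

Ending inventory = $13,646.29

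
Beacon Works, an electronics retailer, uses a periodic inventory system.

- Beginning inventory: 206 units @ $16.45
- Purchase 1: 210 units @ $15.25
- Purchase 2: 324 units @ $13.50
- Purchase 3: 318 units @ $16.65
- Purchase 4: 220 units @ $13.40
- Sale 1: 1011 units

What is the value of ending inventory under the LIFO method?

Ending inventory = $4,318.95

Sale 1 (1011) [LIFO — newest first]: 220 @ $13.40 + 318 @ $16.65 + 324 @ $13.50 + 149 @ $15.25 = $14,888.95
Ending inventory: 206 @ $16.45 + 61 @ $15.25 = $4,318.95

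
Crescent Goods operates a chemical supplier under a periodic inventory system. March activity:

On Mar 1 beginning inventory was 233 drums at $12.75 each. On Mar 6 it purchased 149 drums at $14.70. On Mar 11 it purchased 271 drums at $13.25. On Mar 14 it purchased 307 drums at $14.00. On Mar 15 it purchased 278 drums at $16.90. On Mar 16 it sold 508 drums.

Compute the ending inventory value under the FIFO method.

Ending inventory = $10,917.45

Mar 16, 508 sold [FIFO — oldest first]: 233 @ $12.75 + 149 @ $14.70 + 126 @ $13.25 = $6,830.55
Ending inventory: 145 @ $13.25 + 307 @ $14.00 + 278 @ $16.90 = $10,917.45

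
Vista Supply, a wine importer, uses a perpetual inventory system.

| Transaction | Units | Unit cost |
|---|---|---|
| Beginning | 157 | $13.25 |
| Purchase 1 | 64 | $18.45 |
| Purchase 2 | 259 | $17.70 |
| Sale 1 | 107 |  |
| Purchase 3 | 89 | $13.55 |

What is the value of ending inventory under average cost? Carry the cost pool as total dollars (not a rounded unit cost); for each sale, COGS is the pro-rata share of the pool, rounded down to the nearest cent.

Ending inventory = $7,302.45

After Beginning: 157 on hand, pool $2,080.25 (≈ $13.2500 each)
After Purchase 1: 221 on hand, pool $3,261.05 (≈ $14.7559 each)
After Purchase 2: 480 on hand, pool $7,845.35 (≈ $16.3445 each)
Sale 1, sell 107: 107/480 × $7,845.35 → $1,748.85
After Purchase 3: 462 on hand, pool $7,302.45 (≈ $15.8062 each)
Ending inventory (cost pool remaining) = $7,302.45
Check: goods available $9,051.30 = COGS $1,748.85 + ending $7,302.45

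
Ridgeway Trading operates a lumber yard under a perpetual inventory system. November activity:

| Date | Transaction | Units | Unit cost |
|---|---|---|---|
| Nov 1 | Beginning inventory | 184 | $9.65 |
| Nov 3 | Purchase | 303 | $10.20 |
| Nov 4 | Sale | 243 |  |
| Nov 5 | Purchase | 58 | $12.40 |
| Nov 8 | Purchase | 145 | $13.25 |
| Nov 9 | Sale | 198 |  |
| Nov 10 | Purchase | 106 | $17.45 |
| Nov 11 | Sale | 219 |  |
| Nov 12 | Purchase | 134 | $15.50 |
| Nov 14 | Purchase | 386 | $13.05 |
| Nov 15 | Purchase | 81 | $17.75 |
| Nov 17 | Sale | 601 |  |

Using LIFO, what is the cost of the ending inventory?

Nov 4, 243 sold [LIFO — newest first]: 243 @ $10.20 = $2,478.60
Nov 9, 198 sold [LIFO — newest first]: 145 @ $13.25 + 53 @ $12.40 = $2,578.45
Nov 11, 219 sold [LIFO — newest first]: 106 @ $17.45 + 5 @ $12.40 + 60 @ $10.20 + 48 @ $9.65 = $2,986.90
Nov 17, 601 sold [LIFO — newest first]: 81 @ $17.75 + 386 @ $13.05 + 134 @ $15.50 = $8,552.05
Total COGS = $2,478.60 + $2,578.45 + $2,986.90 + $8,552.05 = $16,596.00
Ending inventory: 136 @ $9.65 = $1,312.40
Check: goods available $17,908.40 = COGS $16,596.00 + ending $1,312.40

Ending inventory = $1,312.40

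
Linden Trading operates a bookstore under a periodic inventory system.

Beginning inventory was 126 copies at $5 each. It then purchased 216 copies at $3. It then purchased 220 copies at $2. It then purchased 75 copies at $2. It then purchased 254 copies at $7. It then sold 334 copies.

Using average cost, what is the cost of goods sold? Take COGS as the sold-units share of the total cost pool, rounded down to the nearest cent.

Sale 1, sell 334: 334/891 × $3,646.00 → $1,366.73
Ending inventory (cost pool remaining) = $2,279.27

COGS = $1,366.73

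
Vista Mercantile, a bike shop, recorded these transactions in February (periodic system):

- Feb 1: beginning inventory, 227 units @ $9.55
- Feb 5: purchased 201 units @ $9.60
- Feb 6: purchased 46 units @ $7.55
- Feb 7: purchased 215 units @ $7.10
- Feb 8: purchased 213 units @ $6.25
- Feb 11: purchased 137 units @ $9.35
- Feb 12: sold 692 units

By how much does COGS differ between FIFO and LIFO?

$726.40

FIFO COGS: 227 @ $9.55 + 201 @ $9.60 + 46 @ $7.55 + 215 @ $7.10 + 3 @ $6.25 = $5,990.00
LIFO COGS: 137 @ $9.35 + 213 @ $6.25 + 215 @ $7.10 + 46 @ $7.55 + 81 @ $9.60 = $5,263.60
Difference = |$5,990.00 − $5,263.60| = $726.40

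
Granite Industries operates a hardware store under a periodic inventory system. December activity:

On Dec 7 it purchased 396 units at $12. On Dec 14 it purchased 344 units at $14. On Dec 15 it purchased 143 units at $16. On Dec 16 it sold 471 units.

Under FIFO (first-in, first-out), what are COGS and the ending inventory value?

Dec 16, 471 sold [FIFO — oldest first]: 396 @ $12 + 75 @ $14 = $5,802
Ending inventory: 269 @ $14 + 143 @ $16 = $6,054

COGS = $5,802; ending inventory = $6,054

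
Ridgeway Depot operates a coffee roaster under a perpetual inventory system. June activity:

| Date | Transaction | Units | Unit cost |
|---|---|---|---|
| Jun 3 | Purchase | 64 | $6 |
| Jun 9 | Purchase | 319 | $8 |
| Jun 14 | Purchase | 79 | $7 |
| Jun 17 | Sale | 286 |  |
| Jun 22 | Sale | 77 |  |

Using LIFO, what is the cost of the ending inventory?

Ending inventory = $664

Jun 17, 286 sold [LIFO — newest first]: 79 @ $7 + 207 @ $8 = $2,209
Jun 22, 77 sold [LIFO — newest first]: 77 @ $8 = $616
Total COGS = $2,209 + $616 = $2,825
Ending inventory: 64 @ $6 + 35 @ $8 = $664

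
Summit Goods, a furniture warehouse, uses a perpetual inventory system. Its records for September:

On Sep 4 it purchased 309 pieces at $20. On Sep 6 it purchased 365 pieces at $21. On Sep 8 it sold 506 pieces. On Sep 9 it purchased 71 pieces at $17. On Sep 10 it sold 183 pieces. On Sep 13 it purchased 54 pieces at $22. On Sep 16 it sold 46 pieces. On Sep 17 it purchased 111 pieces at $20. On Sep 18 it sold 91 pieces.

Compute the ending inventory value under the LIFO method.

Ending inventory = $1,696

Sep 8, 506 sold [LIFO — newest first]: 365 @ $21 + 141 @ $20 = $10,485
Sep 10, 183 sold [LIFO — newest first]: 71 @ $17 + 112 @ $20 = $3,447
Sep 16, 46 sold [LIFO — newest first]: 46 @ $22 = $1,012
Sep 18, 91 sold [LIFO — newest first]: 91 @ $20 = $1,820
Total COGS = $10,485 + $3,447 + $1,012 + $1,820 = $16,764
Ending inventory: 56 @ $20 + 8 @ $22 + 20 @ $20 = $1,696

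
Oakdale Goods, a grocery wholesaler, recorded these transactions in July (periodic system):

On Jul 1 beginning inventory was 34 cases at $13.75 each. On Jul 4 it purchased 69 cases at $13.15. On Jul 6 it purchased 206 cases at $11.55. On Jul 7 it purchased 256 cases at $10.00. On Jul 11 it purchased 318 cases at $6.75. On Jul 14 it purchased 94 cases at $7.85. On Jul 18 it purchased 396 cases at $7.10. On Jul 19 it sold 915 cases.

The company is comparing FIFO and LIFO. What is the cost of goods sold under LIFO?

FIFO COGS: 34 @ $13.75 + 69 @ $13.15 + 206 @ $11.55 + 256 @ $10.00 + 318 @ $6.75 + 32 @ $7.85 = $8,711.85
LIFO COGS: 396 @ $7.10 + 94 @ $7.85 + 318 @ $6.75 + 107 @ $10.00 = $6,766.00

COGS = $6,766.00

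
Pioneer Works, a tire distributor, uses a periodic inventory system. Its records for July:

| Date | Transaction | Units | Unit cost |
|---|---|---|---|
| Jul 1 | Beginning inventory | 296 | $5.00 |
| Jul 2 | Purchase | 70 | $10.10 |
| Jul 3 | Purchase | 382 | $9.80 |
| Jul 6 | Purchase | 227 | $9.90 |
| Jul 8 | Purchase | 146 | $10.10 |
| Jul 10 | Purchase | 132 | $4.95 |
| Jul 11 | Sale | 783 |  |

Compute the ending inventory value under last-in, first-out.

Jul 11, 783 sold [LIFO — newest first]: 132 @ $4.95 + 146 @ $10.10 + 227 @ $9.90 + 278 @ $9.80 = $7,099.70
Ending inventory: 296 @ $5.00 + 70 @ $10.10 + 104 @ $9.80 = $3,206.20

Ending inventory = $3,206.20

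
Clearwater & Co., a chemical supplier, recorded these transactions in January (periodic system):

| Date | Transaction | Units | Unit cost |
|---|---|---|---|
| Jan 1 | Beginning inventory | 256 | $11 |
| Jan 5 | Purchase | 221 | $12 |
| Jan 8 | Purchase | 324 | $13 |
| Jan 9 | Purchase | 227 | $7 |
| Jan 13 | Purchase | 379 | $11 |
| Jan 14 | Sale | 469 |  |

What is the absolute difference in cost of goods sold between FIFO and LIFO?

$573

FIFO COGS: 256 @ $11 + 213 @ $12 = $5,372
LIFO COGS: 379 @ $11 + 90 @ $7 = $4,799
Difference = |$5,372 − $4,799| = $573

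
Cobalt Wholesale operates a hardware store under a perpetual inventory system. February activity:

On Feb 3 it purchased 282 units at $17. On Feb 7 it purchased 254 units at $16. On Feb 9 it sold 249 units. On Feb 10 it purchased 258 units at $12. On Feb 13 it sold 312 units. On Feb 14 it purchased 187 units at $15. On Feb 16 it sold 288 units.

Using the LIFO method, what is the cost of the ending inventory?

Feb 9, 249 sold [LIFO — newest first]: 249 @ $16 = $3,984
Feb 13, 312 sold [LIFO — newest first]: 258 @ $12 + 5 @ $16 + 49 @ $17 = $4,009
Feb 16, 288 sold [LIFO — newest first]: 187 @ $15 + 101 @ $17 = $4,522
Total COGS = $3,984 + $4,009 + $4,522 = $12,515
Ending inventory: 132 @ $17 = $2,244

Ending inventory = $2,244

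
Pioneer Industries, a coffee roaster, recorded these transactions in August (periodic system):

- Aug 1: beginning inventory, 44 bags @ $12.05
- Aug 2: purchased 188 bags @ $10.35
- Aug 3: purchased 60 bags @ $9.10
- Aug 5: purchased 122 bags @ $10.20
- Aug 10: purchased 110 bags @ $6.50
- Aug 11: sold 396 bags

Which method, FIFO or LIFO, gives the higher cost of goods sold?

FIFO COGS: 44 @ $12.05 + 188 @ $10.35 + 60 @ $9.10 + 104 @ $10.20 = $4,082.80
LIFO COGS: 110 @ $6.50 + 122 @ $10.20 + 60 @ $9.10 + 104 @ $10.35 = $3,581.80

FIFO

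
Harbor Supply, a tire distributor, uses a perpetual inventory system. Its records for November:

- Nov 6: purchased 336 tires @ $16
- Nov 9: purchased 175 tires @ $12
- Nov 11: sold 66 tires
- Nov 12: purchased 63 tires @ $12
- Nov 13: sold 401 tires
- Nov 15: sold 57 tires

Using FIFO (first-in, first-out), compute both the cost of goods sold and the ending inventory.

COGS = $7,632; ending inventory = $600

Nov 11, 66 sold [FIFO — oldest first]: 66 @ $16 = $1,056
Nov 13, 401 sold [FIFO — oldest first]: 270 @ $16 + 131 @ $12 = $5,892
Nov 15, 57 sold [FIFO — oldest first]: 44 @ $12 + 13 @ $12 = $684
Total COGS = $1,056 + $5,892 + $684 = $7,632
Ending inventory: 50 @ $12 = $600
Check: goods available $8,232 = COGS $7,632 + ending $600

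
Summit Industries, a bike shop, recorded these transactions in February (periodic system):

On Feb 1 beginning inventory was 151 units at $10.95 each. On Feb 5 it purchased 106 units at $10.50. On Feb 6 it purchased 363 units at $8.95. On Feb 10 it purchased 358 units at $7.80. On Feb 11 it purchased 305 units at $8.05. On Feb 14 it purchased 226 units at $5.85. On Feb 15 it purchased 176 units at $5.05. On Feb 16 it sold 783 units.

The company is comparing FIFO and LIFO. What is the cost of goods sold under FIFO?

FIFO COGS: 151 @ $10.95 + 106 @ $10.50 + 363 @ $8.95 + 163 @ $7.80 = $7,286.70
LIFO COGS: 176 @ $5.05 + 226 @ $5.85 + 305 @ $8.05 + 76 @ $7.80 = $5,258.95

COGS = $7,286.70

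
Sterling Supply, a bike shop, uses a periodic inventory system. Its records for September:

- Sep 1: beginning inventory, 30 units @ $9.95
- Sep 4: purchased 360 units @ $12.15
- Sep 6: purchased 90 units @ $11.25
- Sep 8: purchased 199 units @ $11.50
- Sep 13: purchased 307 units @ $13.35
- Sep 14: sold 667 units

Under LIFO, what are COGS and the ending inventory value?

Sep 14, 667 sold [LIFO — newest first]: 307 @ $13.35 + 199 @ $11.50 + 90 @ $11.25 + 71 @ $12.15 = $8,262.10
Ending inventory: 30 @ $9.95 + 289 @ $12.15 = $3,809.85

COGS = $8,262.10; ending inventory = $3,809.85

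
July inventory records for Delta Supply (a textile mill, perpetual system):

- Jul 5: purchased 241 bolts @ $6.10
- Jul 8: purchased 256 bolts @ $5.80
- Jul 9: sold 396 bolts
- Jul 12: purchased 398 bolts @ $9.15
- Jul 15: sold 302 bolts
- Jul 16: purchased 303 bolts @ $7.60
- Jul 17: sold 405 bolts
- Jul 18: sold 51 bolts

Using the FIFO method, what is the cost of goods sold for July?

COGS = $8,565.00

Jul 9, 396 sold [FIFO — oldest first]: 241 @ $6.10 + 155 @ $5.80 = $2,369.10
Jul 15, 302 sold [FIFO — oldest first]: 101 @ $5.80 + 201 @ $9.15 = $2,424.95
Jul 17, 405 sold [FIFO — oldest first]: 197 @ $9.15 + 208 @ $7.60 = $3,383.35
Jul 18, 51 sold [FIFO — oldest first]: 51 @ $7.60 = $387.60
Total COGS = $2,369.10 + $2,424.95 + $3,383.35 + $387.60 = $8,565.00
Ending inventory: 44 @ $7.60 = $334.40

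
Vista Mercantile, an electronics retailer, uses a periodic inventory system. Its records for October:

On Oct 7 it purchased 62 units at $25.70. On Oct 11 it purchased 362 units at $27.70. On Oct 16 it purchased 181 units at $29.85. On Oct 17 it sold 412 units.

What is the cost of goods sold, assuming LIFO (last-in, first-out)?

Oct 17, 412 sold [LIFO — newest first]: 181 @ $29.85 + 231 @ $27.70 = $11,801.55
Ending inventory: 62 @ $25.70 + 131 @ $27.70 = $5,222.10
Check: goods available $17,023.65 = COGS $11,801.55 + ending $5,222.10

COGS = $11,801.55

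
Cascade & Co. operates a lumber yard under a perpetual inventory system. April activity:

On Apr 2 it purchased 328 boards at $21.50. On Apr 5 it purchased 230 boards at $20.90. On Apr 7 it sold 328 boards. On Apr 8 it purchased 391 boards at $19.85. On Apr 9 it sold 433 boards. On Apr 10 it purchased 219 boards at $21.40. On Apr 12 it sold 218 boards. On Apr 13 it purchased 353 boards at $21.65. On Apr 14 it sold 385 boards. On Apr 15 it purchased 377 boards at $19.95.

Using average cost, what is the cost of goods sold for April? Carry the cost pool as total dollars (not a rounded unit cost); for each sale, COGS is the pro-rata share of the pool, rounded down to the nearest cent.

COGS = $28,590.09

After Apr 2: 328 on hand, pool $7,052.00 (≈ $21.5000 each)
After Apr 5: 558 on hand, pool $11,859.00 (≈ $21.2527 each)
Apr 7, sell 328: 328/558 × $11,859.00 → $6,970.88
After Apr 8: 621 on hand, pool $12,649.47 (≈ $20.3695 each)
Apr 9, sell 433: 433/621 × $12,649.47 → $8,820.00
After Apr 10: 407 on hand, pool $8,516.07 (≈ $20.9240 each)
Apr 12, sell 218: 218/407 × $8,516.07 → $4,561.43
After Apr 13: 542 on hand, pool $11,597.09 (≈ $21.3968 each)
Apr 14, sell 385: 385/542 × $11,597.09 → $8,237.78
After Apr 15: 534 on hand, pool $10,880.46 (≈ $20.3754 each)
Total COGS = $6,970.88 + $8,820.00 + $4,561.43 + $8,237.78 = $28,590.09
Ending inventory (cost pool remaining) = $10,880.46
Check: goods available $39,470.55 = COGS $28,590.09 + ending $10,880.46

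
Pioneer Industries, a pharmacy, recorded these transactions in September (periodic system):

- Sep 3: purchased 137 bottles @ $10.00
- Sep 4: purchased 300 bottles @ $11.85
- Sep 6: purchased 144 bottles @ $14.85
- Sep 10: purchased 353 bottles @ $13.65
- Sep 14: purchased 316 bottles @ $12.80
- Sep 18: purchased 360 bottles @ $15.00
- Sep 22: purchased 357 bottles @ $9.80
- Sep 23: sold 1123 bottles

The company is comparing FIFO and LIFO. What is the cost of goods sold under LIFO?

COGS = $14,171.90

FIFO COGS: 137 @ $10.00 + 300 @ $11.85 + 144 @ $14.85 + 353 @ $13.65 + 189 @ $12.80 = $14,301.05
LIFO COGS: 357 @ $9.80 + 360 @ $15.00 + 316 @ $12.80 + 90 @ $13.65 = $14,171.90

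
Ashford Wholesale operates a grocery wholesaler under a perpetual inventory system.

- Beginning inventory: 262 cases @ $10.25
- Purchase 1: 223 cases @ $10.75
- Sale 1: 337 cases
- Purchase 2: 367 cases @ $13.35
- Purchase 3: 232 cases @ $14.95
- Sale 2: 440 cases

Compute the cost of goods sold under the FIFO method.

COGS = $8,980.95

Sale 1 (337) [FIFO — oldest first]: 262 @ $10.25 + 75 @ $10.75 = $3,491.75
Sale 2 (440) [FIFO — oldest first]: 148 @ $10.75 + 292 @ $13.35 = $5,489.20
Total COGS = $3,491.75 + $5,489.20 = $8,980.95
Ending inventory: 75 @ $13.35 + 232 @ $14.95 = $4,469.65
Check: goods available $13,450.60 = COGS $8,980.95 + ending $4,469.65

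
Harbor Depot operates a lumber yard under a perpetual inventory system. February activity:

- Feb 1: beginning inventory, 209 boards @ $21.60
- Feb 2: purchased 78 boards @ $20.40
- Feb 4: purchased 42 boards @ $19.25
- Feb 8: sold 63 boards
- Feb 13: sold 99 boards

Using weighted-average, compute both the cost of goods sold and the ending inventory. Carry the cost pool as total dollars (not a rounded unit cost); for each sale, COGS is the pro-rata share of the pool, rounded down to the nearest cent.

After Feb 1: 209 on hand, pool $4,514.40 (≈ $21.6000 each)
After Feb 2: 287 on hand, pool $6,105.60 (≈ $21.2739 each)
After Feb 4: 329 on hand, pool $6,914.10 (≈ $21.0155 each)
Feb 8, sell 63: 63/329 × $6,914.10 → $1,323.97
Feb 13, sell 99: 99/266 × $5,590.13 → $2,080.53
Total COGS = $1,323.97 + $2,080.53 = $3,404.50
Ending inventory (cost pool remaining) = $3,509.60

COGS = $3,404.50; ending inventory = $3,509.60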